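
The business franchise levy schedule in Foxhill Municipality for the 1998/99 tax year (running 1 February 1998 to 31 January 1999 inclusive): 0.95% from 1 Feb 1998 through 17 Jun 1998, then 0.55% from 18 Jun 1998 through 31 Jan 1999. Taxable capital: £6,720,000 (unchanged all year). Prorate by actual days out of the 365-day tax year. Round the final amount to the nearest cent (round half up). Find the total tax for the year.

1 Feb – 17 Jun 1998: 137 days at 0.95% → £6,720,000 × 0.95% × 137/365 = £23,961.8630
18 Jun 1998 – 31 Jan 1999: 228 days at 0.55% → £6,720,000 × 0.55% × 228/365 = £23,087.3425
Total = £47,049.2055

£47,049.21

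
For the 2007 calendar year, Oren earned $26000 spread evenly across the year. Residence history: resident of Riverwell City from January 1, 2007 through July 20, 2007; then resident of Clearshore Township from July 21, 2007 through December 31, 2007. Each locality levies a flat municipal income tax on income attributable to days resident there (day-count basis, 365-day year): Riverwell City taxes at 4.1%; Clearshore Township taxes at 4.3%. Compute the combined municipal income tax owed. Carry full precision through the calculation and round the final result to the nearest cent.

Riverwell City, January 1 – July 20, 2007: 201 days → $26000 × 4.1% × 201/365 = $587.0301
Clearshore Township, July 21 – December 31, 2007: 164 days → $26000 × 4.3% × 164/365 = $502.3342
Total = $1089.3644

$1089.36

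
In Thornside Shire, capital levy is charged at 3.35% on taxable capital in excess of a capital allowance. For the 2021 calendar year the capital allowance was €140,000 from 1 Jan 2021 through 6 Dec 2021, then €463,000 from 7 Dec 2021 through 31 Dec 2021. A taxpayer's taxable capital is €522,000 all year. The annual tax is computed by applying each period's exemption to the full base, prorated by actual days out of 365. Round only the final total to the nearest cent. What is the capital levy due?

€12,055.87

1 Jan – 6 Dec 2021: 340 days, exemption €140,000 → (€522,000 − €140,000) × 3.35% × 340/365 = €11,920.4932
7 Dec – 31 Dec 2021: 25 days, exemption €463,000 → (€522,000 − €463,000) × 3.35% × 25/365 = €135.3767
Total = €12,055.8699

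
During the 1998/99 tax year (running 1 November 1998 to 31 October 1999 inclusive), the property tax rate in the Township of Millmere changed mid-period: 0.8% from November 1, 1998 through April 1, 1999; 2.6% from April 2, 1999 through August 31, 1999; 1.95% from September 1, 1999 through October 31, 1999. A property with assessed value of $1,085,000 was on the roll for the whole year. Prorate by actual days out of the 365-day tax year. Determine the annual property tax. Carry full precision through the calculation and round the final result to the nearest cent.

$18,898.32

November 1, 1998 – April 1, 1999: 152 days at 0.8% → $1,085,000 × 0.8% × 152/365 = $3,614.6849
April 2 – August 31, 1999: 152 days at 2.6% → $1,085,000 × 2.6% × 152/365 = $11,747.7260
September 1 – October 31, 1999: 61 days at 1.95% → $1,085,000 × 1.95% × 61/365 = $3,535.9110
Total = $18,898.3219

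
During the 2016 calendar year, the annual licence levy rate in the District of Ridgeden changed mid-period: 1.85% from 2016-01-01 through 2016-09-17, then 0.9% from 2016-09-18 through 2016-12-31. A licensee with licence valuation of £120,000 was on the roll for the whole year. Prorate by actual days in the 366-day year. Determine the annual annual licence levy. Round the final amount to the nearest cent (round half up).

£1,892.95

2016-01-01 to 2016-09-17: 261 days at 1.85% → £120,000 × 1.85% × 261/366 = £1,583.1148
2016-09-18 to 2016-12-31: 105 days at 0.9% → £120,000 × 0.9% × 105/366 = £309.8361
Total = £1,892.9508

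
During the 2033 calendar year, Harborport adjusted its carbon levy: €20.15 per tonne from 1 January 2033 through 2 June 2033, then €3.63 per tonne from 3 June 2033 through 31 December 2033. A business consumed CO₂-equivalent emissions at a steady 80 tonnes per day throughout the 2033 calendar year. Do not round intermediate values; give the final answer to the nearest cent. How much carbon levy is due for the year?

€308,200.80

1 January – 2 June 2033: 153 days × 80 tonnes/day = 12,240 tonnes at €20.15/tonne → €246,636.00
3 June – 31 December 2033: 212 days × 80 tonnes/day = 16,960 tonnes at €3.63/tonne → €61,564.80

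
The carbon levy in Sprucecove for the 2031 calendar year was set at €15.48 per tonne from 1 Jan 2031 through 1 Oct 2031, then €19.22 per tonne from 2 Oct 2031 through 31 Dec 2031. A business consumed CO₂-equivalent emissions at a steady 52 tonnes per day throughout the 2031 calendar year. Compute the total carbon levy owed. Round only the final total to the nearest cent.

€311,508.08

1 Jan – 1 Oct 2031: 274 days × 52 tonnes/day = 14,248 tonnes at €15.48/tonne → €220,559.04
2 Oct – 31 Dec 2031: 91 days × 52 tonnes/day = 4,732 tonnes at €19.22/tonne → €90,949.04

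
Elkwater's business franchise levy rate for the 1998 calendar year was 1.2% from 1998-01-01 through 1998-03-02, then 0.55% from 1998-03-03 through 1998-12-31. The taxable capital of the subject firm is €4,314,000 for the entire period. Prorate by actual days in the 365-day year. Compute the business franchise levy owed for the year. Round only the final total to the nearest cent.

€28,413.30

1998-01-01 to 1998-03-02: 61 days at 1.2% → €4,314,000 × 1.2% × 61/365 = €8,651.6384
1998-03-03 to 1998-12-31: 304 days at 0.55% → €4,314,000 × 0.55% × 304/365 = €19,761.6658
Total = €28,413.3041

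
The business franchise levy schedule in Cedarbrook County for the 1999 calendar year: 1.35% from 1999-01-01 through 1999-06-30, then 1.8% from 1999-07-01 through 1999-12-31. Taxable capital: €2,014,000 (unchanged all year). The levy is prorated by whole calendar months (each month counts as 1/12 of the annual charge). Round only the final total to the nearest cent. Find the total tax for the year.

1999-01-01 to 1999-06-30: 6 months at 1.35% → €2,014,000 × 1.35% × 6/12 = €13,594.5000
1999-07-01 to 1999-12-31: 6 months at 1.8% → €2,014,000 × 1.8% × 6/12 = €18,126.0000
Total = €31,720.5000

€31,720.50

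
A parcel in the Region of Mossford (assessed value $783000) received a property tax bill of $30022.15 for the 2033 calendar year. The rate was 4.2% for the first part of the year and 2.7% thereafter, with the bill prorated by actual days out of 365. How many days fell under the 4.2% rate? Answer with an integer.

276 days

Let d = days at the first rate; then 365 − d days at the second rate.
$783000 × [4.2%·d + 2.7%·(365−d)] / 365 = $30022.15
Solving gives d = 276, so the new rate took effect on 4 Oct 2033.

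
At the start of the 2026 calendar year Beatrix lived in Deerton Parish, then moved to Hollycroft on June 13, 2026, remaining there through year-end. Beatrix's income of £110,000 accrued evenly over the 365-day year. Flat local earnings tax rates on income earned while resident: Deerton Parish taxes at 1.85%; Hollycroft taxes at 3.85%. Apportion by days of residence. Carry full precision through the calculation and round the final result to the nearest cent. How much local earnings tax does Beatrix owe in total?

Deerton Parish, January 1 – June 12, 2026: 163 days → £110,000 × 1.85% × 163/365 = £908.7808
Hollycroft, June 13 – December 31, 2026: 202 days → £110,000 × 3.85% × 202/365 = £2,343.7534
Total = £3,252.5342

£3,252.53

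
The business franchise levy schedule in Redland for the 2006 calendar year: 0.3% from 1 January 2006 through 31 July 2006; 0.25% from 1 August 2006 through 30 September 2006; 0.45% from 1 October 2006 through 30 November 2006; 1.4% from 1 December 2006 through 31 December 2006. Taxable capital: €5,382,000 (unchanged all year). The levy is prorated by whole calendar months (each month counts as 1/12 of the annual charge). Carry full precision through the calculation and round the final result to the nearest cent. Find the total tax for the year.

€21,976.50

1 January – 31 July 2006: 7 months at 0.3% → €5,382,000 × 0.3% × 7/12 = €9,418.5000
1 August – 30 September 2006: 2 months at 0.25% → €5,382,000 × 0.25% × 2/12 = €2,242.5000
1 October – 30 November 2006: 2 months at 0.45% → €5,382,000 × 0.45% × 2/12 = €4,036.5000
1 December – 31 December 2006: 1 month at 1.4% → €5,382,000 × 1.4% × 1/12 = €6,279.0000
Total = €21,976.5000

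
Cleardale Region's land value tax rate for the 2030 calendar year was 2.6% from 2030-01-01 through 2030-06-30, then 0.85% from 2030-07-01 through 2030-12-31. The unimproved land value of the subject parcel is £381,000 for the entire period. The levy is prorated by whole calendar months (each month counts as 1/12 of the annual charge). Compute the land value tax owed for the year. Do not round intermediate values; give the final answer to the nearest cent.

£6,572.25

2030-01-01 to 2030-06-30: 6 months at 2.6% → £381,000 × 2.6% × 6/12 = £4,953.0000
2030-07-01 to 2030-12-31: 6 months at 0.85% → £381,000 × 0.85% × 6/12 = £1,619.2500
Total = £6,572.2500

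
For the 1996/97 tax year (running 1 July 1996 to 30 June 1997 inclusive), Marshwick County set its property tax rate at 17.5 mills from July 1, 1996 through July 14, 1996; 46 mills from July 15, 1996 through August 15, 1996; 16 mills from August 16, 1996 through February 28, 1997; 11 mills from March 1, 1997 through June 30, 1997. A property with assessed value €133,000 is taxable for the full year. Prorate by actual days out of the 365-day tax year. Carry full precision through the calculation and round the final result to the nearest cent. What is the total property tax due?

July 1 – July 14, 1996: 14 days at 17.5 mills → €133,000 × 1.75% × 14/365 = €89.2740
July 15 – August 15, 1996: 32 days at 46 mills → €133,000 × 4.6% × 32/365 = €536.3726
August 16, 1996 – February 28, 1997: 197 days at 16 mills → €133,000 × 1.6% × 197/365 = €1,148.5370
March 1 – June 30, 1997: 122 days at 11 mills → €133,000 × 1.1% × 122/365 = €489.0027
Total = €2,263.1863

€2,263.19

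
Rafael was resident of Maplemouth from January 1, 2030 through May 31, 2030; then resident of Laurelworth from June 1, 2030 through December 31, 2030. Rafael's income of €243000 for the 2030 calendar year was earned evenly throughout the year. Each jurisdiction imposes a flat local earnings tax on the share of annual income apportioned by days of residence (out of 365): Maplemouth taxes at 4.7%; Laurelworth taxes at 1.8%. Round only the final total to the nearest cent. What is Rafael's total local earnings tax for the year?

Maplemouth, January 1 – May 31, 2030: 151 days → €243000 × 4.7% × 151/365 = €4724.8521
Laurelworth, June 1 – December 31, 2030: 214 days → €243000 × 1.8% × 214/365 = €2564.4822
Total = €7289.3342

€7289.33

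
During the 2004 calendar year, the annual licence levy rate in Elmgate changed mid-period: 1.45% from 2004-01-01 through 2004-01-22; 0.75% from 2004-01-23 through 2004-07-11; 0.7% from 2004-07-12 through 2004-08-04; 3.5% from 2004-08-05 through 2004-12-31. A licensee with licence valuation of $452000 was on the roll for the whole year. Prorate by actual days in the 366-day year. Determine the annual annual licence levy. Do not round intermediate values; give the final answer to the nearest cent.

2004-01-01 to 2004-01-22: 22 days at 1.45% → $452000 × 1.45% × 22/366 = $393.9563
2004-01-23 to 2004-07-11: 171 days at 0.75% → $452000 × 0.75% × 171/366 = $1583.8525
2004-07-12 to 2004-08-04: 24 days at 0.7% → $452000 × 0.7% × 24/366 = $207.4754
2004-08-05 to 2004-12-31: 149 days at 3.5% → $452000 × 3.5% × 149/366 = $6440.3825
Total = $8625.6667

$8625.67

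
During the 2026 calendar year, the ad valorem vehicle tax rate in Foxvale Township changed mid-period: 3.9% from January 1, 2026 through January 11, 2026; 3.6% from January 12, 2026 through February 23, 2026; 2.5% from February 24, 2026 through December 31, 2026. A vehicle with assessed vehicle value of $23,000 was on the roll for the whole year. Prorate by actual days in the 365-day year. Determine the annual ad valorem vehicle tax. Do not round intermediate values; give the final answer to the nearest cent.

January 1 – January 11, 2026: 11 days at 3.9% → $23,000 × 3.9% × 11/365 = $27.0329
January 12 – February 23, 2026: 43 days at 3.6% → $23,000 × 3.6% × 43/365 = $97.5452
February 24 – December 31, 2026: 311 days at 2.5% → $23,000 × 2.5% × 311/365 = $489.9315
Total = $614.5096

$614.51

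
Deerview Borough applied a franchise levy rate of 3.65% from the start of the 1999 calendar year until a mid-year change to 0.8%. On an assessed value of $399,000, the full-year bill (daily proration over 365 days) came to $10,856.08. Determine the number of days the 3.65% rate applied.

Let d = days at the first rate; then 365 − d days at the second rate.
$399,000 × [3.65%·d + 0.8%·(365−d)] / 365 = $10,856.08
Solving gives d = 246, so the new rate took effect on September 4, 1999.

246 days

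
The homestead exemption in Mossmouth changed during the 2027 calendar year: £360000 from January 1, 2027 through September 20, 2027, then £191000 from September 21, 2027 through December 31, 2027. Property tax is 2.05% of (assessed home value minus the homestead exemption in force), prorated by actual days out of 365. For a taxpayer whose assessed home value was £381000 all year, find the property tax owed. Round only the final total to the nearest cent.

£1398.66

January 1 – September 20, 2027: 263 days, exemption £360000 → (£381000 − £360000) × 2.05% × 263/365 = £310.1959
September 21 – December 31, 2027: 102 days, exemption £191000 → (£381000 − £191000) × 2.05% × 102/365 = £1088.4658
Total = £1398.6616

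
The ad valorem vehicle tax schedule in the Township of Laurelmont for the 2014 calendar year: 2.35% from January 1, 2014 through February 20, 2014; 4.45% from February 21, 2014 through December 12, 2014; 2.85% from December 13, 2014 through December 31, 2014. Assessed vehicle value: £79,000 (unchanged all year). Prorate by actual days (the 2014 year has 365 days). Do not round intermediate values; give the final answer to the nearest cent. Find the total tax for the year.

£3,217.90

January 1 – February 20, 2014: 51 days at 2.35% → £79,000 × 2.35% × 51/365 = £259.4014
February 21 – December 12, 2014: 295 days at 4.45% → £79,000 × 4.45% × 295/365 = £2,841.2945
December 13 – December 31, 2014: 19 days at 2.85% → £79,000 × 2.85% × 19/365 = £117.2014
Total = £3,217.8973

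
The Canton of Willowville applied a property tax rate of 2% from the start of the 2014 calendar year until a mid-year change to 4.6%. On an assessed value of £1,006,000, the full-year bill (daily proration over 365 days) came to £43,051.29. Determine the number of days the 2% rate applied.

Let d = days at the first rate; then 365 − d days at the second rate.
£1,006,000 × [2%·d + 4.6%·(365−d)] / 365 = £43,051.29
Solving gives d = 45, so the new rate took effect on 15 February 2014.

45 days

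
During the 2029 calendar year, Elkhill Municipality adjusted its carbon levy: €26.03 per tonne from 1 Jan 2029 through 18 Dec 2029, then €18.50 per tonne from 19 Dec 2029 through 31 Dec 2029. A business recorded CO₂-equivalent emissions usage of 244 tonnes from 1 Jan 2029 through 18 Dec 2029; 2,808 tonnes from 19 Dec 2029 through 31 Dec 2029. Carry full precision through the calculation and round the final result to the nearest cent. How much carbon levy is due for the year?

1 Jan – 18 Dec 2029: 244 tonnes at €26.03/tonne → €6351.32
19 Dec – 31 Dec 2029: 2,808 tonnes at €18.50/tonne → €51948.00

€58299.32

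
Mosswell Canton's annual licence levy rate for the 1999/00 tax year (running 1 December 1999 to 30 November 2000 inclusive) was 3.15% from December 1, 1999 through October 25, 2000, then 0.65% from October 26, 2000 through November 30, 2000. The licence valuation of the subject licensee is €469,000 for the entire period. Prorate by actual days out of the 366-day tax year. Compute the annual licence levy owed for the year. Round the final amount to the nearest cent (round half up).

December 1, 1999 – October 25, 2000: 330 days at 3.15% → €469,000 × 3.15% × 330/366 = €13,320.3689
October 26 – November 30, 2000: 36 days at 0.65% → €469,000 × 0.65% × 36/366 = €299.8525
Total = €13,620.2213

€13,620.22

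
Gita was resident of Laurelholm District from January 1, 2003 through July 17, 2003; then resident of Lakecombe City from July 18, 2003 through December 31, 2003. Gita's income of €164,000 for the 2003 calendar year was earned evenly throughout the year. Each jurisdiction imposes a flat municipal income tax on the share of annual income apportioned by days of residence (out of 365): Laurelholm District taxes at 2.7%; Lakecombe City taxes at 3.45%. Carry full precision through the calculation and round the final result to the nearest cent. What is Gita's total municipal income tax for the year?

Laurelholm District, January 1 – July 17, 2003: 198 days → €164,000 × 2.7% × 198/365 = €2,402.0384
Lakecombe City, July 18 – December 31, 2003: 167 days → €164,000 × 3.45% × 167/365 = €2,588.7288
Total = €4,990.7671

€4,990.77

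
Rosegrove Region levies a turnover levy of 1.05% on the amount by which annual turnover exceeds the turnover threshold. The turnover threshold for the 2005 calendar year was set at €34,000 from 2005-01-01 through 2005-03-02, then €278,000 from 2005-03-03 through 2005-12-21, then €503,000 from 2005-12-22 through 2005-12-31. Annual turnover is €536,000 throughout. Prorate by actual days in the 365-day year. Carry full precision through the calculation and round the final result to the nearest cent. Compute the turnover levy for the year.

€3,072.44

2005-01-01 to 2005-03-02: 61 days, exemption €34,000 → (€536,000 − €34,000) × 1.05% × 61/365 = €880.9068
2005-03-03 to 2005-12-21: 294 days, exemption €278,000 → (€536,000 − €278,000) × 1.05% × 294/365 = €2,182.0438
2005-12-22 to 2005-12-31: 10 days, exemption €503,000 → (€536,000 − €503,000) × 1.05% × 10/365 = €9.4932
Total = €3,072.4438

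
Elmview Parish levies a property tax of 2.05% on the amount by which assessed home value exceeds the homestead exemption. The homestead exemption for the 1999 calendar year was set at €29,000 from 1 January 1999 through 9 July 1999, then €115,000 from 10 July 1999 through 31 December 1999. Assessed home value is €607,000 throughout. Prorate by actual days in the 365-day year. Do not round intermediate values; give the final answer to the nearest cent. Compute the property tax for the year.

€11,003.73

1 January – 9 July 1999: 190 days, exemption €29,000 → (€607,000 − €29,000) × 2.05% × 190/365 = €6,167.9726
10 July – 31 December 1999: 175 days, exemption €115,000 → (€607,000 − €115,000) × 2.05% × 175/365 = €4,835.7534
Total = €11,003.7260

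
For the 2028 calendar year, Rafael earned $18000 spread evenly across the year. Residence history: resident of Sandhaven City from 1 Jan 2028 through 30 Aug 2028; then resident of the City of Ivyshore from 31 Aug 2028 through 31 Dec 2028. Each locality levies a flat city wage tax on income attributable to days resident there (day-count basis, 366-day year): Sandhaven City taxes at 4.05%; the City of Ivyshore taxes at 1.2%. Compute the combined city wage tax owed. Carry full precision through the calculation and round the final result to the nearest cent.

Sandhaven City, 1 Jan – 30 Aug 2028: 243 days → $18000 × 4.05% × 243/366 = $484.0082
The City of Ivyshore, 31 Aug – 31 Dec 2028: 123 days → $18000 × 1.2% × 123/366 = $72.5902
Total = $556.5984

$556.60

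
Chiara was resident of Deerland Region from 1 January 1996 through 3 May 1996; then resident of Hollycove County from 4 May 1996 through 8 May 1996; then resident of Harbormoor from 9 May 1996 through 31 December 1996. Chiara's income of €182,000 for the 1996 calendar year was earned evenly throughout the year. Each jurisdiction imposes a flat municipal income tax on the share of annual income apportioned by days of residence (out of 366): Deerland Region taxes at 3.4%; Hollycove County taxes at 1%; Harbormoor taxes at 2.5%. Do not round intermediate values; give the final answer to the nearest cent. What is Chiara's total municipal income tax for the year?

Deerland Region, 1 January – 3 May 1996: 124 days → €182,000 × 3.4% × 124/366 = €2,096.4809
Hollycove County, 4 May – 8 May 1996: 5 days → €182,000 × 1% × 5/366 = €24.8634
Harbormoor, 9 May – 31 December 1996: 237 days → €182,000 × 2.5% × 237/366 = €2,946.3115
Total = €5,067.6557

€5,067.66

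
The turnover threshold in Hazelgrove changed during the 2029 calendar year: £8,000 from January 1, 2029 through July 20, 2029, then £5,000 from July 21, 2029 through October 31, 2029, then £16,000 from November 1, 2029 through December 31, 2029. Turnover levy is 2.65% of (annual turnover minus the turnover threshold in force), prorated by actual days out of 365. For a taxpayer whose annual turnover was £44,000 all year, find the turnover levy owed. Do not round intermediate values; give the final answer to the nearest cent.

January 1 – July 20, 2029: 201 days, exemption £8,000 → (£44,000 − £8,000) × 2.65% × 201/365 = £525.3534
July 21 – October 31, 2029: 103 days, exemption £5,000 → (£44,000 − £5,000) × 2.65% × 103/365 = £291.6452
November 1 – December 31, 2029: 61 days, exemption £16,000 → (£44,000 − £16,000) × 2.65% × 61/365 = £124.0055
Total = £941.0041

£941.00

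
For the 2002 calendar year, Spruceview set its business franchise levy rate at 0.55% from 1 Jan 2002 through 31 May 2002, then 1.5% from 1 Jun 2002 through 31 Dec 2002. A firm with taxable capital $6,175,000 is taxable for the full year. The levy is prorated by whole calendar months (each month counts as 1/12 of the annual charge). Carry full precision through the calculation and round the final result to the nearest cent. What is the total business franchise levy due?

1 Jan – 31 May 2002: 5 months at 0.55% → $6,175,000 × 0.55% × 5/12 = $14,151.0417
1 Jun – 31 Dec 2002: 7 months at 1.5% → $6,175,000 × 1.5% × 7/12 = $54,031.2500
Total = $68,182.2917

$68,182.29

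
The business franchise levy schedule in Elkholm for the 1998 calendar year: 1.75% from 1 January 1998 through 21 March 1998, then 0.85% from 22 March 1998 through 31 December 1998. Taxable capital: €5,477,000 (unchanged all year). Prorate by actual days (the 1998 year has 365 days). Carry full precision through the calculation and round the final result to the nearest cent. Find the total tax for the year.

€57,358.45

1 January – 21 March 1998: 80 days at 1.75% → €5,477,000 × 1.75% × 80/365 = €21,007.6712
22 March – 31 December 1998: 285 days at 0.85% → €5,477,000 × 0.85% × 285/365 = €36,350.7740
Total = €57,358.4452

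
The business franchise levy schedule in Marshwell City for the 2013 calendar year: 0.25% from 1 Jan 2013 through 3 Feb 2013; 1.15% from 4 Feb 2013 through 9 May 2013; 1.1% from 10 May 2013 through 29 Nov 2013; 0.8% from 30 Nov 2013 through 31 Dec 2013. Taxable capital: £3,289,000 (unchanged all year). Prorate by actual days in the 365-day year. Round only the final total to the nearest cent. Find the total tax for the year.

£33,137.80

1 Jan – 3 Feb 2013: 34 days at 0.25% → £3,289,000 × 0.25% × 34/365 = £765.9315
4 Feb – 9 May 2013: 95 days at 1.15% → £3,289,000 × 1.15% × 95/365 = £9,844.4726
10 May – 29 Nov 2013: 204 days at 1.1% → £3,289,000 × 1.1% × 204/365 = £20,220.5918
30 Nov – 31 Dec 2013: 32 days at 0.8% → £3,289,000 × 0.8% × 32/365 = £2,306.8055
Total = £33,137.8014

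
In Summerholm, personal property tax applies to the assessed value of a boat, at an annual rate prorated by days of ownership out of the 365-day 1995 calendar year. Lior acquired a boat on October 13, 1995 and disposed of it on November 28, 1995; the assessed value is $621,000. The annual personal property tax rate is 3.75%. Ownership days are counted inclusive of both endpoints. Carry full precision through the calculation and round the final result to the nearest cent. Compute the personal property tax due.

$2,998.66

Days held (October 13 – November 28, 1995): 47 out of 365
Tax = $621,000 × 3.75% × 47/365 = $2,998.6644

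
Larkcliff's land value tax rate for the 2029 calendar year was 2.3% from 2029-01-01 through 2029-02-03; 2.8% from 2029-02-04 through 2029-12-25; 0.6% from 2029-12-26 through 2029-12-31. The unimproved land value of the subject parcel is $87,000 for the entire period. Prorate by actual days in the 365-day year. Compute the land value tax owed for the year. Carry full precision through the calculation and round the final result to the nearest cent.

2029-01-01 to 2029-02-03: 34 days at 2.3% → $87,000 × 2.3% × 34/365 = $186.3945
2029-02-04 to 2029-12-25: 325 days at 2.8% → $87,000 × 2.8% × 325/365 = $2,169.0411
2029-12-26 to 2029-12-31: 6 days at 0.6% → $87,000 × 0.6% × 6/365 = $8.5808
Total = $2,364.0164

$2,364.02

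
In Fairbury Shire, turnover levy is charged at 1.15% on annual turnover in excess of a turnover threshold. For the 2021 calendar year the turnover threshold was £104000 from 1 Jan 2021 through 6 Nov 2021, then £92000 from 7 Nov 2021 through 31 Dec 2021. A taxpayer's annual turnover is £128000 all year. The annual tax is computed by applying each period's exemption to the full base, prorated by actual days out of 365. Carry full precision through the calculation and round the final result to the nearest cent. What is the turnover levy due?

1 Jan – 6 Nov 2021: 310 days, exemption £104000 → (£128000 − £104000) × 1.15% × 310/365 = £234.4110
7 Nov – 31 Dec 2021: 55 days, exemption £92000 → (£128000 − £92000) × 1.15% × 55/365 = £62.3836
Total = £296.7945

£296.79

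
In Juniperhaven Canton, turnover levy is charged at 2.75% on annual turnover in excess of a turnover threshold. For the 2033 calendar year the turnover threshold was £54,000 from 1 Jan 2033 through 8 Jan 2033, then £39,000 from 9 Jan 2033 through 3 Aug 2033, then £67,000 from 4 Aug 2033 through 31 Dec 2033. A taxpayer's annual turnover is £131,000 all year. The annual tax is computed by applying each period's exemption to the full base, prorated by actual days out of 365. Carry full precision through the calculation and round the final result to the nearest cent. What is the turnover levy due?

1 Jan – 8 Jan 2033: 8 days, exemption £54,000 → (£131,000 − £54,000) × 2.75% × 8/365 = £46.4110
9 Jan – 3 Aug 2033: 207 days, exemption £39,000 → (£131,000 − £39,000) × 2.75% × 207/365 = £1,434.8219
4 Aug – 31 Dec 2033: 150 days, exemption £67,000 → (£131,000 − £67,000) × 2.75% × 150/365 = £723.2877
Total = £2,204.5205

£2,204.52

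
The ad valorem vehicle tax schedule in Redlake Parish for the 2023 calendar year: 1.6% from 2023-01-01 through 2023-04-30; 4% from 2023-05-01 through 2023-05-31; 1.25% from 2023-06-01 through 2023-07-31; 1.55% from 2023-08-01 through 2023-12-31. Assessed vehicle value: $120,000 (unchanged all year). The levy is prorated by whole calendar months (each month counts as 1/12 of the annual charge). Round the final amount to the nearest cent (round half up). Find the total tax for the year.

2023-01-01 to 2023-04-30: 4 months at 1.6% → $120,000 × 1.6% × 4/12 = $640.0000
2023-05-01 to 2023-05-31: 1 month at 4% → $120,000 × 4% × 1/12 = $400.0000
2023-06-01 to 2023-07-31: 2 months at 1.25% → $120,000 × 1.25% × 2/12 = $250.0000
2023-08-01 to 2023-12-31: 5 months at 1.55% → $120,000 × 1.55% × 5/12 = $775.0000
Total = $2,065.0000

$2,065.00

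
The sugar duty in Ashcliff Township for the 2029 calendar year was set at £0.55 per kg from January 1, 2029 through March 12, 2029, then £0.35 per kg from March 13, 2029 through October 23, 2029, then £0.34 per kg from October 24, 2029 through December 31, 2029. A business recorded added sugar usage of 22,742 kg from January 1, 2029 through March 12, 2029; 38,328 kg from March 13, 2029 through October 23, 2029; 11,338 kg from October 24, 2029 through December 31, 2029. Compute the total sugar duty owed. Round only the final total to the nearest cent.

January 1 – March 12, 2029: 22,742 kg at £0.55/kg → £12508.10
March 13 – October 23, 2029: 38,328 kg at £0.35/kg → £13414.80
October 24 – December 31, 2029: 11,338 kg at £0.34/kg → £3854.92

£29777.82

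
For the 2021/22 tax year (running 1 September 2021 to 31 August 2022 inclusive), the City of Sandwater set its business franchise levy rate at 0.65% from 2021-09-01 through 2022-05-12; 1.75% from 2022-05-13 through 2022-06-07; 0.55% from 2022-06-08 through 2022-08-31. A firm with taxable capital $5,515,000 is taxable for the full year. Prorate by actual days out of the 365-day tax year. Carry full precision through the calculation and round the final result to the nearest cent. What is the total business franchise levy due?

2021-09-01 to 2022-05-12: 254 days at 0.65% → $5,515,000 × 0.65% × 254/365 = $24,945.9315
2022-05-13 to 2022-06-07: 26 days at 1.75% → $5,515,000 × 1.75% × 26/365 = $6,874.8630
2022-06-08 to 2022-08-31: 85 days at 0.55% → $5,515,000 × 0.55% × 85/365 = $7,063.7329
Total = $38,884.5274

$38,884.53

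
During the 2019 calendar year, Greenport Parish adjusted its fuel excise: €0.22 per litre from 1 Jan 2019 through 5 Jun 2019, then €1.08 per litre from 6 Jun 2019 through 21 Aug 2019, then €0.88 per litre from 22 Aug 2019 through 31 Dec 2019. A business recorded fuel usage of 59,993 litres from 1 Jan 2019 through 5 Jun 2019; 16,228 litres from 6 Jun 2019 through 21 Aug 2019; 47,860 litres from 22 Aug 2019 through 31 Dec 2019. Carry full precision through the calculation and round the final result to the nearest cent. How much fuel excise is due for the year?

1 Jan – 5 Jun 2019: 59,993 litres at €0.22/litre → €13,198.46
6 Jun – 21 Aug 2019: 16,228 litres at €1.08/litre → €17,526.24
22 Aug – 31 Dec 2019: 47,860 litres at €0.88/litre → €42,116.80

€72,841.50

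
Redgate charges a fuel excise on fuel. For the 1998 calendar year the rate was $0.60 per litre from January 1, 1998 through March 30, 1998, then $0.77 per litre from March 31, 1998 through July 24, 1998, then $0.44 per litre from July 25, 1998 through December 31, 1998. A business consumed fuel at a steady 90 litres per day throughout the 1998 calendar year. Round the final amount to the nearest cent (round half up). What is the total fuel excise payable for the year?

$19,180.80

January 1 – March 30, 1998: 89 days × 90 litres/day = 8,010 litres at $0.60/litre → $4,806.00
March 31 – July 24, 1998: 116 days × 90 litres/day = 10,440 litres at $0.77/litre → $8,038.80
July 25 – December 31, 1998: 160 days × 90 litres/day = 14,400 litres at $0.44/litre → $6,336.00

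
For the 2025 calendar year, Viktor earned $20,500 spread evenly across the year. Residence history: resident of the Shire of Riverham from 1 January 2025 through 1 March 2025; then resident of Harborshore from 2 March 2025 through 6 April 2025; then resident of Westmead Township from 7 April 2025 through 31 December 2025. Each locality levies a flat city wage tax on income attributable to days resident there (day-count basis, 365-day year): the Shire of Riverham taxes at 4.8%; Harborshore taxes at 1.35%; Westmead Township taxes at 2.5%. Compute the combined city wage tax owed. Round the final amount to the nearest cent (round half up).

$566.75

The Shire of Riverham, 1 January – 1 March 2025: 60 days → $20,500 × 4.8% × 60/365 = $161.7534
Harborshore, 2 March – 6 April 2025: 36 days → $20,500 × 1.35% × 36/365 = $27.2959
Westmead Township, 7 April – 31 December 2025: 269 days → $20,500 × 2.5% × 269/365 = $377.7055
Total = $566.7548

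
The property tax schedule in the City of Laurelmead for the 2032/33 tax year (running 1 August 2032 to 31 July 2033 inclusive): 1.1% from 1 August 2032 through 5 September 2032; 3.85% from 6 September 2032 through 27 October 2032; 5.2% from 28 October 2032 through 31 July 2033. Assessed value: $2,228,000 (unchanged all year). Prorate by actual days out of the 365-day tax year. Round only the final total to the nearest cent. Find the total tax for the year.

$102,561.25

1 August – 5 September 2032: 36 days at 1.1% → $2,228,000 × 1.1% × 36/365 = $2,417.2274
6 September – 27 October 2032: 52 days at 3.85% → $2,228,000 × 3.85% × 52/365 = $12,220.4274
28 October 2032 – 31 July 2033: 277 days at 5.2% → $2,228,000 × 5.2% × 277/365 = $87,923.5945
Total = $102,561.2493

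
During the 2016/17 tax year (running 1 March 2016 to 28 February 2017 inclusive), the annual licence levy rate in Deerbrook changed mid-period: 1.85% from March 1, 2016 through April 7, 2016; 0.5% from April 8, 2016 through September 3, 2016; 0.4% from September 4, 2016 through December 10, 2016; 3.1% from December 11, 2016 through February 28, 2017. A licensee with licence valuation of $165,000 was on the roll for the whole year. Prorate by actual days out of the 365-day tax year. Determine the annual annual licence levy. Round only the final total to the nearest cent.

March 1 – April 7, 2016: 38 days at 1.85% → $165,000 × 1.85% × 38/365 = $317.7945
April 8 – September 3, 2016: 149 days at 0.5% → $165,000 × 0.5% × 149/365 = $336.7808
September 4 – December 10, 2016: 98 days at 0.4% → $165,000 × 0.4% × 98/365 = $177.2055
December 11, 2016 – February 28, 2017: 80 days at 3.1% → $165,000 × 3.1% × 80/365 = $1,121.0959
Total = $1,952.8767

$1,952.88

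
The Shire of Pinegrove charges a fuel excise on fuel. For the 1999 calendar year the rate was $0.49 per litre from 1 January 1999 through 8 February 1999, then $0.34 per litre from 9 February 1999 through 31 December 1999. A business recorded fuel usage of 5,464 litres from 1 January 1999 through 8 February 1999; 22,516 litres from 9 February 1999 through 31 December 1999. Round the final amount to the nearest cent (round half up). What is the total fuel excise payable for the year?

$10,332.80

1 January – 8 February 1999: 5,464 litres at $0.49/litre → $2,677.36
9 February – 31 December 1999: 22,516 litres at $0.34/litre → $7,655.44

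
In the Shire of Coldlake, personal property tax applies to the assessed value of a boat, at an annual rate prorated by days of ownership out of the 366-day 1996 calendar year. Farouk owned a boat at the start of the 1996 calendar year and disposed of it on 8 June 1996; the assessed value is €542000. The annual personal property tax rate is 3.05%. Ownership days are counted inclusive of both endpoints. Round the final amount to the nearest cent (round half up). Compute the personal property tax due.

€7226.67

Days held (1 January – 8 June 1996): 160 out of 366
Tax = €542000 × 3.05% × 160/366 = €7226.6667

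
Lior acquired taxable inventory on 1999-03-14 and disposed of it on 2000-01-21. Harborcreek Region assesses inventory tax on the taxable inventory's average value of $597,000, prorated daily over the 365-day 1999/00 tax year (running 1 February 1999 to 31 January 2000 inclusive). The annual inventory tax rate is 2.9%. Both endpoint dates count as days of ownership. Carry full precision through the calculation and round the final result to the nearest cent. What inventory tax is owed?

Days held (1999-03-14 to 2000-01-21): 314 out of 365
Tax = $597,000 × 2.9% × 314/365 = $14,893.9233

$14,893.92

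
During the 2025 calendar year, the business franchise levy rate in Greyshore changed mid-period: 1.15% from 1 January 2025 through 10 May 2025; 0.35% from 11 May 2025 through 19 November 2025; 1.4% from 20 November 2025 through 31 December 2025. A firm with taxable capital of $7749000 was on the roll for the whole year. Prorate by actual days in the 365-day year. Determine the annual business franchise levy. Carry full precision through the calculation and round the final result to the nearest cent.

$58563.33

1 January – 10 May 2025: 130 days at 1.15% → $7749000 × 1.15% × 130/365 = $31739.0548
11 May – 19 November 2025: 193 days at 0.35% → $7749000 × 0.35% × 193/365 = $14340.9575
20 November – 31 December 2025: 42 days at 1.4% → $7749000 × 1.4% × 42/365 = $12483.3205
Total = $58563.3329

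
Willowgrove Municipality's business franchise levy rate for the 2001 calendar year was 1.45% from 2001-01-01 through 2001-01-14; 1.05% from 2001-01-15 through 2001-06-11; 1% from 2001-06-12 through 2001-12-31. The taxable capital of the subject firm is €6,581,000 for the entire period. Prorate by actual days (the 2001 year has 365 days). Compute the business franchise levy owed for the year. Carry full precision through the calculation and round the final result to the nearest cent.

2001-01-01 to 2001-01-14: 14 days at 1.45% → €6,581,000 × 1.45% × 14/365 = €3,660.1178
2001-01-15 to 2001-06-11: 148 days at 1.05% → €6,581,000 × 1.05% × 148/365 = €28,018.8329
2001-06-12 to 2001-12-31: 203 days at 1% → €6,581,000 × 1% × 203/365 = €36,601.1781
Total = €68,280.1288

€68,280.13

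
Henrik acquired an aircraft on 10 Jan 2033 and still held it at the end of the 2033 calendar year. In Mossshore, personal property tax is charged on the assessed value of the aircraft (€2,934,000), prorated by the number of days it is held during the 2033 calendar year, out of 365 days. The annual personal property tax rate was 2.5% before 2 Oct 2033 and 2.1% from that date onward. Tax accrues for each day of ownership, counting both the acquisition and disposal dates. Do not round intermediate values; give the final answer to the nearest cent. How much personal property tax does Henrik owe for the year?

€68,615.41

10 Jan – 1 Oct 2033: 265 days at 2.5% → €2,934,000 × 2.5% × 265/365 = €53,254.1096
2 Oct – 31 Dec 2033: 91 days at 2.1% → €2,934,000 × 2.1% × 91/365 = €15,361.2986
Total = €68,615.4082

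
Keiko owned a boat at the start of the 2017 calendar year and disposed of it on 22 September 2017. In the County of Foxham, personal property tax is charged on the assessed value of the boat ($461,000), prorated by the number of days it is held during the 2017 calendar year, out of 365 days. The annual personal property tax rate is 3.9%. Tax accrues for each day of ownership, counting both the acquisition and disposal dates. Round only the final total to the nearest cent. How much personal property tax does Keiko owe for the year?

$13,053.25

Days held (1 January – 22 September 2017): 265 out of 365
Tax = $461,000 × 3.9% × 265/365 = $13,053.2466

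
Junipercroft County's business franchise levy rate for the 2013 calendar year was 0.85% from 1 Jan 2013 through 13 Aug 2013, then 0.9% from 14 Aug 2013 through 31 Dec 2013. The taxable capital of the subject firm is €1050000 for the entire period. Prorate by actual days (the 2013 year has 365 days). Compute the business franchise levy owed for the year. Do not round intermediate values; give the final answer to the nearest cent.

€9126.37

1 Jan – 13 Aug 2013: 225 days at 0.85% → €1050000 × 0.85% × 225/365 = €5501.7123
14 Aug – 31 Dec 2013: 140 days at 0.9% → €1050000 × 0.9% × 140/365 = €3624.6575
Total = €9126.3699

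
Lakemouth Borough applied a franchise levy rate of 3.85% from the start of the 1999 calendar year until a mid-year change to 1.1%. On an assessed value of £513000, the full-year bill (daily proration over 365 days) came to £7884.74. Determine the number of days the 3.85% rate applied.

Let d = days at the first rate; then 365 − d days at the second rate.
£513000 × [3.85%·d + 1.1%·(365−d)] / 365 = £7884.74
Solving gives d = 58, so the new rate took effect on February 28, 1999.

58 days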